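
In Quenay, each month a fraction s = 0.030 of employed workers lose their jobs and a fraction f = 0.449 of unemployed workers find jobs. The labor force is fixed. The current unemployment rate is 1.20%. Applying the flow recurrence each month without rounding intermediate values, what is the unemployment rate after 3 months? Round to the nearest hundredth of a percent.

With a fixed labor force, u_{t+1} = u_t + s·(1−u_t) − f·u_t = u_t·(1−s−f) + s.
Here 1−s−f = 0.521 and s = 0.030.
u_1 = 0.012000 × 0.521 + 0.030 = 0.036252.
u_2 = 0.036252 × 0.521 + 0.030 = 0.048887.
u_3 = 0.048887 × 0.521 + 0.030 = 0.055470.

Unemployment rate after three months ≈ 5.55%.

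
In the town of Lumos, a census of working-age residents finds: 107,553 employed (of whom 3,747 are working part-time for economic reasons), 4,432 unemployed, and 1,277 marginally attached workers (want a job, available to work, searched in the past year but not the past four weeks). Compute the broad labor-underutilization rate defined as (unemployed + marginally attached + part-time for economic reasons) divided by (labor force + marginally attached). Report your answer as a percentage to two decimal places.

Broad underutilization rate ≈ 8.35%.

Labor force = 107,553 + 4,432 = 111,985.
Numerator = 4,432 + 1,277 + 3,747 = 9,456.
Denominator = 111,985 + 1,277 = 113,262.
Broad rate = 9,456 / 113,262 = 8.35%.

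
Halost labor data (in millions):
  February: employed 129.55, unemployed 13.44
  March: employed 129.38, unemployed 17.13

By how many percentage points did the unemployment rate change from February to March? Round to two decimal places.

February: labor force = 129.55 + 13.44 = 142.99; u = 13.44/142.99 = 9.40%.
March: labor force = 129.38 + 17.13 = 146.51; u = 17.13/146.51 = 11.69%.
Change = 11.69% − 9.40% = +2.29 pp.

The unemployment rate changed by +2.29 percentage points.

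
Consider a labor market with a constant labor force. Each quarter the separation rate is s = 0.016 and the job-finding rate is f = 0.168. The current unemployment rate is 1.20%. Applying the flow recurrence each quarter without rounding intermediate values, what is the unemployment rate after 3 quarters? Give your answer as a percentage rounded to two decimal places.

With a fixed labor force, u_{t+1} = u_t + s·(1−u_t) − f·u_t = u_t·(1−s−f) + s.
Here 1−s−f = 0.816 and s = 0.016.
u_1 = 0.012000 × 0.816 + 0.016 = 0.025792.
u_2 = 0.025792 × 0.816 + 0.016 = 0.037046.
u_3 = 0.037046 × 0.816 + 0.016 = 0.046230.

Unemployment rate after three quarters ≈ 4.62%.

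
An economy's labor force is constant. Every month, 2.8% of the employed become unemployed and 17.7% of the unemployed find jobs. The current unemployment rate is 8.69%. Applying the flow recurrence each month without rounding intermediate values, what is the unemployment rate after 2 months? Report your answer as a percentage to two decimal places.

Unemployment rate after two months ≈ 10.52%.

With a fixed labor force, u_{t+1} = u_t + s·(1−u_t) − f·u_t = u_t·(1−s−f) + s.
Here 1−s−f = 0.795 and s = 0.028.
u_1 = 0.086900 × 0.795 + 0.028 = 0.097086.
u_2 = 0.097086 × 0.795 + 0.028 = 0.105183.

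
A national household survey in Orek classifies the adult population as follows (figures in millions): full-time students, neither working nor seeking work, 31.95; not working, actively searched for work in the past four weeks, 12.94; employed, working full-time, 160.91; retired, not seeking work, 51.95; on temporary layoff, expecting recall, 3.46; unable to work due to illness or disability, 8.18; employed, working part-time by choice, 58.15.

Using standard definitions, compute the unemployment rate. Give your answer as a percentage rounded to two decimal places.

Unemployment rate ≈ 6.97%.

Employed = 160.91 + 58.15 = 219.06 million.
Unemployed = 12.94 + 3.46 = 16.40 million (jobless and actively searching, or on temporary layoff).
Labor force = 219.06 + 16.40 = 235.46 million.
Unemployment rate = 16.40 / 235.46 = 6.97%.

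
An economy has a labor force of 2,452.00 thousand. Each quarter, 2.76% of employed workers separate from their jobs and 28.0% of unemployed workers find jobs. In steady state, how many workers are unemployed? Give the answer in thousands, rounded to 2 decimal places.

About 220.01 thousand are unemployed in steady state.

Steady-state unemployment rate u* = s/(s+f) = 2.76/(2.76+28.0) = 0.089727.
Unemployed = u* × labor force = 0.089727 × 2,452.00 ≈ 220.01 thousand.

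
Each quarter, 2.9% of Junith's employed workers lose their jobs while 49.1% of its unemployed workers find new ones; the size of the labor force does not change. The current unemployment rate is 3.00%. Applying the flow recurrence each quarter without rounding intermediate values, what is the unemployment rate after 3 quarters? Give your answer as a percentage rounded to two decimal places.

With a fixed labor force, u_{t+1} = u_t + s·(1−u_t) − f·u_t = u_t·(1−s−f) + s.
Here 1−s−f = 0.480 and s = 0.029.
u_1 = 0.030000 × 0.480 + 0.029 = 0.043400.
u_2 = 0.043400 × 0.480 + 0.029 = 0.049832.
u_3 = 0.049832 × 0.480 + 0.029 = 0.052919.

Unemployment rate after three quarters ≈ 5.29%.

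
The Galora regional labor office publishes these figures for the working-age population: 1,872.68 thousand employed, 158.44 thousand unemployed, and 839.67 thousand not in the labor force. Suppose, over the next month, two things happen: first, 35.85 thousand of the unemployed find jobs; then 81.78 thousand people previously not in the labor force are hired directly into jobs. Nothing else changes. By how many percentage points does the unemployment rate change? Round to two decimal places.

The unemployment rate changes by −2.00 percentage points.

Initially, labor force = 1,872.68 + 158.44 = 2,031.12 thousand, so u = 158.44/2,031.12 = 7.80%.
After the first change, unemployed falls and employed rises by 35.85; labor force unchanged → E = 1,908.53, U = 122.59, labor force = 2,031.12 thousand.
After the second change, employed and labor force both rise by 81.78; unemployed unchanged → E = 1,990.31, U = 122.59, labor force = 2,112.90 thousand.
New unemployment rate = 122.59 / 2,112.90 = 5.80%.
Change = 5.80% − 7.80% = −2.00 percentage points.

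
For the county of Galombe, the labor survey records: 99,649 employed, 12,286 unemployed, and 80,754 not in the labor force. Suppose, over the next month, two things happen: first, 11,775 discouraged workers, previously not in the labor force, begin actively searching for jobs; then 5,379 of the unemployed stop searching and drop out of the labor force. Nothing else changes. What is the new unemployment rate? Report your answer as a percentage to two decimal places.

New unemployment rate ≈ 15.79%.

Initially, labor force = 99,649 + 12,286 = 111,935, so u = 12,286/111,935 = 10.98%.
After the first change, unemployed and labor force both rise by 11,775 → E = 99,649, U = 24,061, labor force = 123,710.
After the second change, unemployed and labor force both fall by 5,379 → E = 99,649, U = 18,682, labor force = 118,331.
New unemployment rate = 18,682 / 118,331 = 15.79%.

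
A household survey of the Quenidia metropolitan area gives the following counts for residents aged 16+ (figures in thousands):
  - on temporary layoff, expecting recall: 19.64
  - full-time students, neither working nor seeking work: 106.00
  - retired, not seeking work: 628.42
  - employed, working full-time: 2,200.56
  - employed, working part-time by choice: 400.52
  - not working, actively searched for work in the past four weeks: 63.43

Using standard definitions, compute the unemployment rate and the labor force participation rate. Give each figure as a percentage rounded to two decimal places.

Employed = 2,200.56 + 400.52 = 2,601.08 thousand.
Unemployed = 19.64 + 63.43 = 83.07 thousand (jobless and actively searching, or on temporary layoff).
Labor force = 2,601.08 + 83.07 = 2,684.15 thousand.
Not in labor force = 106.00 + 628.42 = 734.42 thousand (those not working and not actively searching are outside the labor force).
Civilian working-age population = 2,684.15 + 734.42 = 3,418.57 thousand.
Unemployment rate = 83.07 / 2,684.15 = 3.09%.
Labor force participation rate = 2,684.15 / 3,418.57 = 78.52%.

Unemployment rate ≈ 3.09%; labor force participation rate ≈ 78.52%.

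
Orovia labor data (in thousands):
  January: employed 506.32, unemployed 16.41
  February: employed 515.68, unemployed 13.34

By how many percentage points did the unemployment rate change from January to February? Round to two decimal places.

The unemployment rate changed by −0.62 percentage points.

January: labor force = 506.32 + 16.41 = 522.73; u = 16.41/522.73 = 3.14%.
February: labor force = 515.68 + 13.34 = 529.02; u = 13.34/529.02 = 2.52%.
Change = 2.52% − 3.14% = −0.62 pp.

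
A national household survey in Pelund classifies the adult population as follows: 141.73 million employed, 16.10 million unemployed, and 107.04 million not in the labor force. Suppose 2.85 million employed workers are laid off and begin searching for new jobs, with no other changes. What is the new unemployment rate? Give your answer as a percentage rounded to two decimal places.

Initially, labor force = 141.73 + 16.10 = 157.83 million, so u = 16.10/157.83 = 10.20%.
After the change, employed falls and unemployed rises by 2.85; labor force unchanged → E = 138.88, U = 18.95, labor force = 157.83 million.
New unemployment rate = 18.95 / 157.83 = 12.01%.

New unemployment rate ≈ 12.01%.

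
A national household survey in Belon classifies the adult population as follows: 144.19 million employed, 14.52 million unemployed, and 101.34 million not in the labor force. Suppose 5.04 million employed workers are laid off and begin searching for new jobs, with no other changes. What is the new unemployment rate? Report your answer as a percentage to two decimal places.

New unemployment rate ≈ 12.32%.

Initially, labor force = 144.19 + 14.52 = 158.71 million, so u = 14.52/158.71 = 9.15%.
After the change, employed falls and unemployed rises by 5.04; labor force unchanged → E = 139.15, U = 19.56, labor force = 158.71 million.
New unemployment rate = 19.56 / 158.71 = 12.32%.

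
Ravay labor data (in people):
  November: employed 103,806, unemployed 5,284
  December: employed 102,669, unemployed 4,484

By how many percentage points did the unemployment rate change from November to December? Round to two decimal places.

November: labor force = 103,806 + 5,284 = 109,090; u = 5,284/109,090 = 4.84%.
December: labor force = 102,669 + 4,484 = 107,153; u = 4,484/107,153 = 4.18%.
Change = 4.18% − 4.84% = −0.66 pp.

The unemployment rate changed by −0.66 percentage points.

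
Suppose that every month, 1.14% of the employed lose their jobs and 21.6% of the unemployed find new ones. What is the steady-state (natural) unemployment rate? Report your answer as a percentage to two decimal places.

Steady-state unemployment rate ≈ 5.01%.

At steady state the flows balance: s·E = f·U, so U/(E+U) = s/(s+f).
u* = 1.14 / (1.14 + 21.6) = 1.14 / 22.74 = 5.01%.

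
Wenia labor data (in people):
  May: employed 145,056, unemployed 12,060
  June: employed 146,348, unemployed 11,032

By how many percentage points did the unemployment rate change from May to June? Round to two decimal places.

May: labor force = 145,056 + 12,060 = 157,116; u = 12,060/157,116 = 7.68%.
June: labor force = 146,348 + 11,032 = 157,380; u = 11,032/157,380 = 7.01%.
Change = 7.01% − 7.68% = −0.67 pp.

The unemployment rate changed by −0.67 percentage points.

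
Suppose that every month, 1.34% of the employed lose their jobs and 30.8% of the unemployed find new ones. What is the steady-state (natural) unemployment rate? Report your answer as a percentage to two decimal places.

Steady-state unemployment rate ≈ 4.17%.

At steady state the flows balance: s·E = f·U, so U/(E+U) = s/(s+f).
u* = 1.34 / (1.34 + 30.8) = 1.34 / 32.14 = 4.17%.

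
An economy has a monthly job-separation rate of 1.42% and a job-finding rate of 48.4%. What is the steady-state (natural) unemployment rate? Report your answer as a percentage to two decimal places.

Steady-state unemployment rate ≈ 2.85%.

At steady state the flows balance: s·E = f·U, so U/(E+U) = s/(s+f).
u* = 1.42 / (1.42 + 48.4) = 1.42 / 49.82 = 2.85%.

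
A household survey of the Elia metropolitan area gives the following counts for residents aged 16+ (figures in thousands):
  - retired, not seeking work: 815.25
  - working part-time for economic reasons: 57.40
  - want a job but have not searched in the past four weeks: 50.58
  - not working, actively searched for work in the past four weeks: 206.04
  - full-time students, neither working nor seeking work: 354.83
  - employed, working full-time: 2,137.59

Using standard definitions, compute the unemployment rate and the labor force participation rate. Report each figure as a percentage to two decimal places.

Unemployment rate ≈ 8.58%; labor force participation rate ≈ 66.30%.

Employed = 57.40 + 2,137.59 = 2,194.99 thousand (anyone who worked, including part-time for economic reasons, counts as employed).
Unemployed = 206.04 thousand.
Labor force = 2,194.99 + 206.04 = 2,401.03 thousand.
Not in labor force = 815.25 + 50.58 + 354.83 = 1,220.66 thousand (those not working and not actively searching are outside the labor force — including those who want a job but have given up searching).
Civilian working-age population = 2,401.03 + 1,220.66 = 3,621.69 thousand.
Unemployment rate = 206.04 / 2,401.03 = 8.58%.
Labor force participation rate = 2,401.03 / 3,621.69 = 66.30%.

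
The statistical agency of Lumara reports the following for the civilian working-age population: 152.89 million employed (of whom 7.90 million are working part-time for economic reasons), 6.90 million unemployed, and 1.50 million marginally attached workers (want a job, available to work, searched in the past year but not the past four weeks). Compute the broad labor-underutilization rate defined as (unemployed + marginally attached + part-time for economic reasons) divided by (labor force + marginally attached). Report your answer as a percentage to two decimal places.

Labor force = 152.89 + 6.90 = 159.79 million.
Numerator = 6.90 + 1.50 + 7.90 = 16.30 million.
Denominator = 159.79 + 1.50 = 161.29 million.
Broad rate = 16.30 / 161.29 = 10.11%.

Broad underutilization rate ≈ 10.11%.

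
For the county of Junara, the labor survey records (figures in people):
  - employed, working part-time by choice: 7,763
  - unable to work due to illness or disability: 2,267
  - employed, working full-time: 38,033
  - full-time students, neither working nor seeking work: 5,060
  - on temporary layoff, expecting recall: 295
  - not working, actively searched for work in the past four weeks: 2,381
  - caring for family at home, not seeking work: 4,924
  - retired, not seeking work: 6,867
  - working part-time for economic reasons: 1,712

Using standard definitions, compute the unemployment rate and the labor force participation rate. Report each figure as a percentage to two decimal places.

Employed = 7,763 + 38,033 + 1,712 = 47,508 (anyone who worked, including part-time for economic reasons, counts as employed).
Unemployed = 295 + 2,381 = 2,676 (jobless and actively searching, or on temporary layoff).
Labor force = 47,508 + 2,676 = 50,184.
Not in labor force = 2,267 + 5,060 + 4,924 + 6,867 = 19,118 (those not working and not actively searching are outside the labor force).
Civilian working-age population = 50,184 + 19,118 = 69,302.
Unemployment rate = 2,676 / 50,184 = 5.33%.
Labor force participation rate = 50,184 / 69,302 = 72.41%.

Unemployment rate ≈ 5.33%; labor force participation rate ≈ 72.41%.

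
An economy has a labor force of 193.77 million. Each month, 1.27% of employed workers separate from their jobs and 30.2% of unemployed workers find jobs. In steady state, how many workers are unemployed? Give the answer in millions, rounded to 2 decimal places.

About 7.82 million are unemployed in steady state.

Steady-state unemployment rate u* = s/(s+f) = 1.27/(1.27+30.2) = 0.040356.
Unemployed = u* × labor force = 0.040356 × 193.77 ≈ 7.82 million.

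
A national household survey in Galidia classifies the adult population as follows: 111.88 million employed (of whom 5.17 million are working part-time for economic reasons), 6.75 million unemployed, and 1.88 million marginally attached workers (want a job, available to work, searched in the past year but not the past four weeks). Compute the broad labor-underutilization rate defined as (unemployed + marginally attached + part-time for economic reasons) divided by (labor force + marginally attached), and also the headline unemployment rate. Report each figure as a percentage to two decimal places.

Labor force = 111.88 + 6.75 = 118.63 million.
Numerator = 6.75 + 1.88 + 5.17 = 13.80 million.
Denominator = 118.63 + 1.88 = 120.51 million.
Broad rate = 13.80 / 120.51 = 11.45%.
Headline unemployment rate = 6.75 / 118.63 = 5.69%.

Broad underutilization rate ≈ 11.45%; headline unemployment rate ≈ 5.69%.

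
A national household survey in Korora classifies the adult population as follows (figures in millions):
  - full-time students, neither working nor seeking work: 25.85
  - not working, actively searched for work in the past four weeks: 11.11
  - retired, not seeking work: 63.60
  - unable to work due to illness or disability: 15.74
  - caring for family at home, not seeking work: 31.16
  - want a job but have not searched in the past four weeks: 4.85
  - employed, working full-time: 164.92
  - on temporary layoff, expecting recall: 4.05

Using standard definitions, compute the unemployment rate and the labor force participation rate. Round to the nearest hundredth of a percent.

Employed = 164.92 million.
Unemployed = 11.11 + 4.05 = 15.16 million (jobless and actively searching, or on temporary layoff).
Labor force = 164.92 + 15.16 = 180.08 million.
Not in labor force = 25.85 + 63.60 + 15.74 + 31.16 + 4.85 = 141.20 million (those not working and not actively searching are outside the labor force — including those who want a job but have given up searching).
Civilian working-age population = 180.08 + 141.20 = 321.28 million.
Unemployment rate = 15.16 / 180.08 = 8.42%.
Labor force participation rate = 180.08 / 321.28 = 56.05%.

Unemployment rate ≈ 8.42%; labor force participation rate ≈ 56.05%.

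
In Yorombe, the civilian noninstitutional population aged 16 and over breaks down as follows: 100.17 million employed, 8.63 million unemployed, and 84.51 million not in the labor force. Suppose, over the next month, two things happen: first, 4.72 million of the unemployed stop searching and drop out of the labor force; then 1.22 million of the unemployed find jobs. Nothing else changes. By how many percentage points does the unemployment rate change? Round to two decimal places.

The unemployment rate changes by −5.35 percentage points.

Initially, labor force = 100.17 + 8.63 = 108.80 million, so u = 8.63/108.80 = 7.93%.
After the first change, unemployed and labor force both fall by 4.72 → E = 100.17, U = 3.91, labor force = 104.08 million.
After the second change, unemployed falls and employed rises by 1.22; labor force unchanged → E = 101.39, U = 2.69, labor force = 104.08 million.
New unemployment rate = 2.69 / 104.08 = 2.58%.
Change = 2.58% − 7.93% = −5.35 percentage points.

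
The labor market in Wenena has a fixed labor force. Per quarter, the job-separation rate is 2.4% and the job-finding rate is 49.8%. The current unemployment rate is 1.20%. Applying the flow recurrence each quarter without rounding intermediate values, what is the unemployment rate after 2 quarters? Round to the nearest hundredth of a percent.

Unemployment rate after two quarters ≈ 3.82%.

With a fixed labor force, u_{t+1} = u_t + s·(1−u_t) − f·u_t = u_t·(1−s−f) + s.
Here 1−s−f = 0.478 and s = 0.024.
u_1 = 0.012000 × 0.478 + 0.024 = 0.029736.
u_2 = 0.029736 × 0.478 + 0.024 = 0.038214.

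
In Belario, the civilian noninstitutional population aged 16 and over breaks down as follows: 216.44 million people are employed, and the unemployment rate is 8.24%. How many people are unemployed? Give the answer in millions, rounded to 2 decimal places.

Let U be the number unemployed. The labor force is E + U, and U/(E+U) = 0.0824.
So U = 0.0824 × 216.44 / (1 − 0.0824) = 17.8347 / 0.9176 ≈ 19.44 million.

About 19.44 million are unemployed.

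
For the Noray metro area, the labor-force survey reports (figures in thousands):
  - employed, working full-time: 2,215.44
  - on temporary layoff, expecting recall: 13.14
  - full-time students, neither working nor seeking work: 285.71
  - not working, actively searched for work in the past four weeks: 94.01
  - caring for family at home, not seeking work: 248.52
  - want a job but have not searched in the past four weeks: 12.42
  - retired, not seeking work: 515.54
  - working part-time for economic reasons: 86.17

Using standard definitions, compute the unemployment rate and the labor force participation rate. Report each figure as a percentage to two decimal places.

Employed = 2,215.44 + 86.17 = 2,301.61 thousand (anyone who worked, including part-time for economic reasons, counts as employed).
Unemployed = 13.14 + 94.01 = 107.15 thousand (jobless and actively searching, or on temporary layoff).
Labor force = 2,301.61 + 107.15 = 2,408.76 thousand.
Not in labor force = 285.71 + 248.52 + 12.42 + 515.54 = 1,062.19 thousand (those not working and not actively searching are outside the labor force — including those who want a job but have given up searching).
Civilian working-age population = 2,408.76 + 1,062.19 = 3,470.95 thousand.
Unemployment rate = 107.15 / 2,408.76 = 4.45%.
Labor force participation rate = 2,408.76 / 3,470.95 = 69.40%.

Unemployment rate ≈ 4.45%; labor force participation rate ≈ 69.40%.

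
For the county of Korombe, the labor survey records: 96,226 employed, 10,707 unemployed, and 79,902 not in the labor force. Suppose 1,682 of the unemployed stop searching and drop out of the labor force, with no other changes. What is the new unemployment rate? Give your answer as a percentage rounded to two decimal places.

New unemployment rate ≈ 8.57%.

Initially, labor force = 96,226 + 10,707 = 106,933, so u = 10,707/106,933 = 10.01%.
After the change, unemployed and labor force both fall by 1,682 → E = 96,226, U = 9,025, labor force = 105,251.
New unemployment rate = 9,025 / 105,251 = 8.57%.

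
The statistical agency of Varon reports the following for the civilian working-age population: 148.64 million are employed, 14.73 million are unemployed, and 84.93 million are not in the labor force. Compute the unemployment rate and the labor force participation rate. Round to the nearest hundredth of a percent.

Labor force = employed + unemployed = 148.64 + 14.73 = 163.37 million.
Working-age population = 163.37 + 84.93 = 248.30 million.
Unemployment rate = 14.73 / 163.37 = 9.02%.
Labor force participation rate = 163.37 / 248.30 = 65.80%.

Unemployment rate ≈ 9.02%; labor force participation rate ≈ 65.80%.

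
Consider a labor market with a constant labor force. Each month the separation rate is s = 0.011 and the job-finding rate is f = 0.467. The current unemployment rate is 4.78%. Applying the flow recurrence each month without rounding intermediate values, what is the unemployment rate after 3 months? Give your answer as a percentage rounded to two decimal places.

Unemployment rate after three months ≈ 2.65%.

With a fixed labor force, u_{t+1} = u_t + s·(1−u_t) − f·u_t = u_t·(1−s−f) + s.
Here 1−s−f = 0.522 and s = 0.011.
u_1 = 0.047800 × 0.522 + 0.011 = 0.035952.
u_2 = 0.035952 × 0.522 + 0.011 = 0.029767.
u_3 = 0.029767 × 0.522 + 0.011 = 0.026538.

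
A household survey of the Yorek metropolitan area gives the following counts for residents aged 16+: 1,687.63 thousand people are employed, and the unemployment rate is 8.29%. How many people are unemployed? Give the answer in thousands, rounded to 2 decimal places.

Let U be the number unemployed. The labor force is E + U, and U/(E+U) = 0.0829.
So U = 0.0829 × 1,687.63 / (1 − 0.0829) = 139.9045 / 0.9171 ≈ 152.55 thousand.

About 152.55 thousand are unemployed.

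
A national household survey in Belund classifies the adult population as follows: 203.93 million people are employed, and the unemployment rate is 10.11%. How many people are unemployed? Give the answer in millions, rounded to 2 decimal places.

About 22.94 million are unemployed.

Let U be the number unemployed. The labor force is E + U, and U/(E+U) = 0.1011.
So U = 0.1011 × 203.93 / (1 − 0.1011) = 20.6173 / 0.8989 ≈ 22.94 million.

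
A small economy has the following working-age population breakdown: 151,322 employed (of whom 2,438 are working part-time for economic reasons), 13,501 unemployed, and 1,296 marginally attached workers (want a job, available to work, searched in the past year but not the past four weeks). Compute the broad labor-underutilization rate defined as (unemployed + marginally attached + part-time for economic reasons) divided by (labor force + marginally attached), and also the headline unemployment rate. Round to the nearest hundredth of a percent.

Labor force = 151,322 + 13,501 = 164,823.
Numerator = 13,501 + 1,296 + 2,438 = 17,235.
Denominator = 164,823 + 1,296 = 166,119.
Broad rate = 17,235 / 166,119 = 10.38%.
Headline unemployment rate = 13,501 / 164,823 = 8.19%.

Broad underutilization rate ≈ 10.38%; headline unemployment rate ≈ 8.19%.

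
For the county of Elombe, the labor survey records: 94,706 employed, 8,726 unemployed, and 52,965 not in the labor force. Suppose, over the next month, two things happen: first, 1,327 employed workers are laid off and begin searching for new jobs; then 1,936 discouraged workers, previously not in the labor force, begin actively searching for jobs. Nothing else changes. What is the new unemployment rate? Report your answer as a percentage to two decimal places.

New unemployment rate ≈ 11.38%.

Initially, labor force = 94,706 + 8,726 = 103,432, so u = 8,726/103,432 = 8.44%.
After the first change, employed falls and unemployed rises by 1,327; labor force unchanged → E = 93,379, U = 10,053, labor force = 103,432.
After the second change, unemployed and labor force both rise by 1,936 → E = 93,379, U = 11,989, labor force = 105,368.
New unemployment rate = 11,989 / 105,368 = 11.38%.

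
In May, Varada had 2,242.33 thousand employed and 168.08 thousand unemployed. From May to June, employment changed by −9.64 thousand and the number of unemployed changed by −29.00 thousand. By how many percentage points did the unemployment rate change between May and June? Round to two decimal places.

The unemployment rate changed by −1.11 percentage points.

May: labor force = 2,242.33 + 168.08 = 2,410.41; u = 168.08/2,410.41 = 6.97%.
June: labor force = 2,232.69 + 139.08 = 2,371.77; u = 139.08/2,371.77 = 5.86%.
Change = 5.86% − 6.97% = −1.11 pp.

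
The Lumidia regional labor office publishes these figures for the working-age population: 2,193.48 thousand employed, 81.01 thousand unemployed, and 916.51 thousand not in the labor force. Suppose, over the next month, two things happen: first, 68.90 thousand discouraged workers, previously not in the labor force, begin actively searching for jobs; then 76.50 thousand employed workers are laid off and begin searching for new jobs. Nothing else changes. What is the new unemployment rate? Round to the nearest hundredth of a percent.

New unemployment rate ≈ 9.66%.

Initially, labor force = 2,193.48 + 81.01 = 2,274.49 thousand, so u = 81.01/2,274.49 = 3.56%.
After the first change, unemployed and labor force both rise by 68.90 → E = 2,193.48, U = 149.91, labor force = 2,343.39 thousand.
After the second change, employed falls and unemployed rises by 76.50; labor force unchanged → E = 2,116.98, U = 226.41, labor force = 2,343.39 thousand.
New unemployment rate = 226.41 / 2,343.39 = 9.66%.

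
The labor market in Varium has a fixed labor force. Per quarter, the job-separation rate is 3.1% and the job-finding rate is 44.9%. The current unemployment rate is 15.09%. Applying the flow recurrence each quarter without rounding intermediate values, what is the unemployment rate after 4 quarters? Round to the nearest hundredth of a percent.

Unemployment rate after four quarters ≈ 7.09%.

With a fixed labor force, u_{t+1} = u_t + s·(1−u_t) − f·u_t = u_t·(1−s−f) + s.
Here 1−s−f = 0.520 and s = 0.031.
u_1 = 0.150900 × 0.520 + 0.031 = 0.109468.
u_2 = 0.109468 × 0.520 + 0.031 = 0.087923.
u_3 = 0.087923 × 0.520 + 0.031 = 0.076720.
u_4 = 0.076720 × 0.520 + 0.031 = 0.070894.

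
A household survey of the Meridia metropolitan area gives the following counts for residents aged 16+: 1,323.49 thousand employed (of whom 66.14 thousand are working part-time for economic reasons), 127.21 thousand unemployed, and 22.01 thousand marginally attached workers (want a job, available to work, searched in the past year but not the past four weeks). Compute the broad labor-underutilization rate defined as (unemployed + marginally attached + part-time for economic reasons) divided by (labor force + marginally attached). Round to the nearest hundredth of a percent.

Labor force = 1,323.49 + 127.21 = 1,450.70 thousand.
Numerator = 127.21 + 22.01 + 66.14 = 215.36 thousand.
Denominator = 1,450.70 + 22.01 = 1,472.71 thousand.
Broad rate = 215.36 / 1,472.71 = 14.62%.

Broad underutilization rate ≈ 14.62%.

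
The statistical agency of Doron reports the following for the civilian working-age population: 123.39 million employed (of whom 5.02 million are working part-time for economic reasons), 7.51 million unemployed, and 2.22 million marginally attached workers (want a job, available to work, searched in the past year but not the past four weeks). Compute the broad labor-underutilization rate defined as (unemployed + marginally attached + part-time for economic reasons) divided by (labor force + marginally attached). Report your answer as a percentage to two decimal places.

Labor force = 123.39 + 7.51 = 130.90 million.
Numerator = 7.51 + 2.22 + 5.02 = 14.75 million.
Denominator = 130.90 + 2.22 = 133.12 million.
Broad rate = 14.75 / 133.12 = 11.08%.

Broad underutilization rate ≈ 11.08%.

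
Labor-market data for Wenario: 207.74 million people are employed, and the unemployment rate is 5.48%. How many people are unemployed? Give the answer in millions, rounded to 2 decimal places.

About 12.04 million are unemployed.

Let U be the number unemployed. The labor force is E + U, and U/(E+U) = 0.0548.
So U = 0.0548 × 207.74 / (1 − 0.0548) = 11.3842 / 0.9452 ≈ 12.04 million.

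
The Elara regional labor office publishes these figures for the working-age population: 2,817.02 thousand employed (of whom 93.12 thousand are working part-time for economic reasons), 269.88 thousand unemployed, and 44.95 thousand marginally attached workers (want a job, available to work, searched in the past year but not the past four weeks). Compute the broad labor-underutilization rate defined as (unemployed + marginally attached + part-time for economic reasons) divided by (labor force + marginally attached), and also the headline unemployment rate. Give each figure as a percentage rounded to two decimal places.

Labor force = 2,817.02 + 269.88 = 3,086.90 thousand.
Numerator = 269.88 + 44.95 + 93.12 = 407.95 thousand.
Denominator = 3,086.90 + 44.95 = 3,131.85 thousand.
Broad rate = 407.95 / 3,131.85 = 13.03%.
Headline unemployment rate = 269.88 / 3,086.90 = 8.74%.

Broad underutilization rate ≈ 13.03%; headline unemployment rate ≈ 8.74%.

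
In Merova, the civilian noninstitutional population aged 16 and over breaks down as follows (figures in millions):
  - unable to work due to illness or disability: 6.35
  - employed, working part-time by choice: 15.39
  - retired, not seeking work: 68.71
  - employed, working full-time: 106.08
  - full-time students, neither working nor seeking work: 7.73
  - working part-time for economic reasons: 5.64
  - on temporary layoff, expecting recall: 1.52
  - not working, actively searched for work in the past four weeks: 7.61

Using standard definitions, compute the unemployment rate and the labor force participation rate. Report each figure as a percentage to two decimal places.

Unemployment rate ≈ 6.70%; labor force participation rate ≈ 62.20%.

Employed = 15.39 + 106.08 + 5.64 = 127.11 million (anyone who worked, including part-time for economic reasons, counts as employed).
Unemployed = 1.52 + 7.61 = 9.13 million (jobless and actively searching, or on temporary layoff).
Labor force = 127.11 + 9.13 = 136.24 million.
Not in labor force = 6.35 + 68.71 + 7.73 = 82.79 million (those not working and not actively searching are outside the labor force).
Civilian working-age population = 136.24 + 82.79 = 219.03 million.
Unemployment rate = 9.13 / 136.24 = 6.70%.
Labor force participation rate = 136.24 / 219.03 = 62.20%.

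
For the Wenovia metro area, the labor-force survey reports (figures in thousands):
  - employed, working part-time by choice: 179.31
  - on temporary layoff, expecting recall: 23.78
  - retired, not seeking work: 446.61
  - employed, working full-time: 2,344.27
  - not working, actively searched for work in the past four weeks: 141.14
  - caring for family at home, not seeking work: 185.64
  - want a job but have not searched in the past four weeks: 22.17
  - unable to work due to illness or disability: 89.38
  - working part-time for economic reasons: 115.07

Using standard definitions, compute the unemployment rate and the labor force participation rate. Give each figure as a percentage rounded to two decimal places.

Unemployment rate ≈ 5.88%; labor force participation rate ≈ 79.03%.

Employed = 179.31 + 2,344.27 + 115.07 = 2,638.65 thousand (anyone who worked, including part-time for economic reasons, counts as employed).
Unemployed = 23.78 + 141.14 = 164.92 thousand (jobless and actively searching, or on temporary layoff).
Labor force = 2,638.65 + 164.92 = 2,803.57 thousand.
Not in labor force = 446.61 + 185.64 + 22.17 + 89.38 = 743.80 thousand (those not working and not actively searching are outside the labor force — including those who want a job but have given up searching).
Civilian working-age population = 2,803.57 + 743.80 = 3,547.37 thousand.
Unemployment rate = 164.92 / 2,803.57 = 5.88%.
Labor force participation rate = 2,803.57 / 3,547.37 = 79.03%.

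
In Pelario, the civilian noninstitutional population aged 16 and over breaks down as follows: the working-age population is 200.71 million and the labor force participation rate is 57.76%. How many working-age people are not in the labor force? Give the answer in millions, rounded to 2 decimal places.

Share not in the labor force = 1 − 0.5776 = 0.4224.
Not in labor force = 0.4224 × 200.71 ≈ 84.78 million.

About 84.78 million are not in the labor force.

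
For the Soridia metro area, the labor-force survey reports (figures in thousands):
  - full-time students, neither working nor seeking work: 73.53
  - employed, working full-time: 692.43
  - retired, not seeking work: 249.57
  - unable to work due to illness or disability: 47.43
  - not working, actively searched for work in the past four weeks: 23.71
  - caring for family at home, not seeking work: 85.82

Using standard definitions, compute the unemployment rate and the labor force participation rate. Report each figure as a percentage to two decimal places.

Employed = 692.43 thousand.
Unemployed = 23.71 thousand.
Labor force = 692.43 + 23.71 = 716.14 thousand.
Not in labor force = 73.53 + 249.57 + 47.43 + 85.82 = 456.35 thousand (those not working and not actively searching are outside the labor force).
Civilian working-age population = 716.14 + 456.35 = 1,172.49 thousand.
Unemployment rate = 23.71 / 716.14 = 3.31%.
Labor force participation rate = 716.14 / 1,172.49 = 61.08%.

Unemployment rate ≈ 3.31%; labor force participation rate ≈ 61.08%.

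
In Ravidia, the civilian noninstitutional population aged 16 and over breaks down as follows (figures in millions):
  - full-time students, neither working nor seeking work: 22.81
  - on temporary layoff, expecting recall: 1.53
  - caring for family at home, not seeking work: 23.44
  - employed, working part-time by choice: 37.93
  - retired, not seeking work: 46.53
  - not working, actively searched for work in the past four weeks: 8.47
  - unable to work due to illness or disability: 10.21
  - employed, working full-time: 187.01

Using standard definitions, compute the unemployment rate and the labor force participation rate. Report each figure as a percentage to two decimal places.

Unemployment rate ≈ 4.26%; labor force participation rate ≈ 69.52%.

Employed = 37.93 + 187.01 = 224.94 million.
Unemployed = 1.53 + 8.47 = 10.00 million (jobless and actively searching, or on temporary layoff).
Labor force = 224.94 + 10.00 = 234.94 million.
Not in labor force = 22.81 + 23.44 + 46.53 + 10.21 = 102.99 million (those not working and not actively searching are outside the labor force).
Civilian working-age population = 234.94 + 102.99 = 337.93 million.
Unemployment rate = 10.00 / 234.94 = 4.26%.
Labor force participation rate = 234.94 / 337.93 = 69.52%.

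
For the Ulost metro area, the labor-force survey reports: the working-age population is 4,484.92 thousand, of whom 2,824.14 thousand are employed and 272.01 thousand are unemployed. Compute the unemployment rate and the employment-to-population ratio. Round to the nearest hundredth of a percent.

Labor force = employed + unemployed = 2,824.14 + 272.01 = 3,096.15 thousand.
Unemployment rate = 272.01 / 3,096.15 = 8.79%.
Employment-population ratio = 2,824.14 / 4,484.92 = 62.97%.

Unemployment rate ≈ 8.79%; employment-population ratio ≈ 62.97%.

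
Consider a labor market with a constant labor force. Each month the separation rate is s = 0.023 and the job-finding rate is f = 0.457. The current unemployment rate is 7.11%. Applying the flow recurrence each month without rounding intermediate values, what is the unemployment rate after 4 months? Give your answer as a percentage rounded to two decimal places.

With a fixed labor force, u_{t+1} = u_t + s·(1−u_t) − f·u_t = u_t·(1−s−f) + s.
Here 1−s−f = 0.520 and s = 0.023.
u_1 = 0.071100 × 0.520 + 0.023 = 0.059972.
u_2 = 0.059972 × 0.520 + 0.023 = 0.054185.
u_3 = 0.054185 × 0.520 + 0.023 = 0.051176.
u_4 = 0.051176 × 0.520 + 0.023 = 0.049612.

Unemployment rate after four months ≈ 4.96%.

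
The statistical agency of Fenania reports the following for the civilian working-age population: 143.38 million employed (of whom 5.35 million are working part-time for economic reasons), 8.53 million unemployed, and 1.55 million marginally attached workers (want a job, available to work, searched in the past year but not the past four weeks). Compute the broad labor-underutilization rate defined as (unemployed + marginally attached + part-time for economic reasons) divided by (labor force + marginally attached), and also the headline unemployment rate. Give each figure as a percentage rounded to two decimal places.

Broad underutilization rate ≈ 10.05%; headline unemployment rate ≈ 5.62%.

Labor force = 143.38 + 8.53 = 151.91 million.
Numerator = 8.53 + 1.55 + 5.35 = 15.43 million.
Denominator = 151.91 + 1.55 = 153.46 million.
Broad rate = 15.43 / 153.46 = 10.05%.
Headline unemployment rate = 8.53 / 151.91 = 5.62%.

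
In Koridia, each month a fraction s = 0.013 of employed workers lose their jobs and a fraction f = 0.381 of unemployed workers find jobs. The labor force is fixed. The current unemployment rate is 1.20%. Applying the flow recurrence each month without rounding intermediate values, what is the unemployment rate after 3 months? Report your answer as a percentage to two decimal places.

With a fixed labor force, u_{t+1} = u_t + s·(1−u_t) − f·u_t = u_t·(1−s−f) + s.
Here 1−s−f = 0.606 and s = 0.013.
u_1 = 0.012000 × 0.606 + 0.013 = 0.020272.
u_2 = 0.020272 × 0.606 + 0.013 = 0.025285.
u_3 = 0.025285 × 0.606 + 0.013 = 0.028323.

Unemployment rate after three months ≈ 2.83%.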